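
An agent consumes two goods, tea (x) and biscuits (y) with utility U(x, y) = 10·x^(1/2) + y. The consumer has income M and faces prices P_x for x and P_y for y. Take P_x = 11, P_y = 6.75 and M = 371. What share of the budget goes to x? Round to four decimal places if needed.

share on x = 0.2791

MU_x = 5/√x, MU_y = 1. Tangency: 5/√x = P_x/P_y.
Solve: √x = 5·P_y/P_x, so x*(P_x,P_y) = (5·P_y/P_x)², and y* = (M − P_x·x*)/P_y.
Plugging in: x* = (5·6.75/11)² = 9.4137, y* = 39.6221.
Expenditure on x: 11·9.4137 = 103.5511; share = 0.2791.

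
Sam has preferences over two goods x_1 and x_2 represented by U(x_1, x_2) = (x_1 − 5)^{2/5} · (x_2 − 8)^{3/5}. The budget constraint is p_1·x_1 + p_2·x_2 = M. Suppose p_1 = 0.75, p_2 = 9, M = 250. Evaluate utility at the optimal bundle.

V = 26.6881

Let x_1' = x_1−5, x_2' = x_2−8. MRS = (2/3)·x_2'/x_1' = p_1/p_2.
Substituting into the budget: x_1* = 5 + 0.4·(M − 5·p_1 − 8·p_2)/p_1, and x_2* = 8 + 0.6·(…)/p_2.
Discretionary income = 250 − 5·0.75 − 8·9 = 174.25; x_1* = 5 + 0.4·174.25/0.75 = 97.9333; x_2* = 8 + 0.6·174.25/9 = 19.6167.
Utility at the optimum: U(97.9333, 19.6167) = 26.6881.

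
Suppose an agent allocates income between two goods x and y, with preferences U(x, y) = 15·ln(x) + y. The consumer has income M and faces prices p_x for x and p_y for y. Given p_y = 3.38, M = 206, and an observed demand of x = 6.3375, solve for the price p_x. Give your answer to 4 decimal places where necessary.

MU_x = 15/x, MU_y = 1. Tangency: 15/x = p_x/p_y.
So x*(p_x,p_y) = 15·p_y/p_x, independent of income; and y* = (M − 15·p_y)/p_y.
Set x* = 6.3375 in the demand function and solve for p_x: p_x = 8.

p_x = 8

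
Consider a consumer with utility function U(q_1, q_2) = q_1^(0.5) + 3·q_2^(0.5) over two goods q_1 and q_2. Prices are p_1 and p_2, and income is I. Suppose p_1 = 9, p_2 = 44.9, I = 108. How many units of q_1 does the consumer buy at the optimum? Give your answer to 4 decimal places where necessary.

q_1* = 4.2796

With the ratio pinned down, the budget gives q_1* = I/(p_1 + p_2·(q_2/q_1)) and q_2* = (q_2/q_1)·q_1*.
Numerically q_2/q_1 = 0.361605, so q_1* = 108/(9 + 44.9·0.361605) = 4.2796.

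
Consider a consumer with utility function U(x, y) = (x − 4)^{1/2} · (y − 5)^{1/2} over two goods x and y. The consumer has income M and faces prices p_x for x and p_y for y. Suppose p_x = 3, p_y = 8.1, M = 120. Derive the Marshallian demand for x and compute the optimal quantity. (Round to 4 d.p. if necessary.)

This is Cobb-Douglas in (x−4, y−5): tangency gives 0.5·p_y·(y−5) = 0.5·p_x·(x−4).
After buying the subsistence bundle (4, 5), a share 0.5 of the remaining income goes to x: x* = 4 + 0.5·(M − 4p_x − 5p_y)/p_x.
Discretionary income = 120 − 4·3 − 5·8.1 = 67.5; x* = 4 + 0.5·67.5/3 = 15.25.

x* = 15.25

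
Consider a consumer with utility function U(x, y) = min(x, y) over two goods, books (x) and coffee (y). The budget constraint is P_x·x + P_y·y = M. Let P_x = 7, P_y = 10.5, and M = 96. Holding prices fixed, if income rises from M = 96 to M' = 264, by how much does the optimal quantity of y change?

Leontief preferences: the optimum is at the kink where x/1 = y/1, i.e. y = x.
Budget: P_x·x + P_y·x = M, so (P_x + P_y)·x = M.
Demand: x*(P_x,P_y,M) = M/(P_x + P_y), y* = M/(P_x + P_y).
Here 7 + 10.5 = 17.5, giving y* = 5.4857.
At M' = 264: y* = 15.0857. Change: 15.0857 − 5.4857 = 9.6.

Δy* = 9.6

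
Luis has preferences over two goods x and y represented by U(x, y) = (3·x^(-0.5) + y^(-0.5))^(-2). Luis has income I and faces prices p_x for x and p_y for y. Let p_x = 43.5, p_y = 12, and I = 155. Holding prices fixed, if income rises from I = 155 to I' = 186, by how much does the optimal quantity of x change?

Δx* = 0.5428

From the CES first-order condition, 3·(y/x)^(1.5) = p_x/p_y.
Solve for the ratio: y/x = [(1/3)·p_x/p_y]^(2/3).
Substitute y = (y/x)·x into the budget: x* = I/(p_x + p_y·(y/x)).
Numerically y/x = 1.134465, so x* = 155/(43.5 + 12·1.134465) = 2.7139.
At I' = 186: x* = 3.2567. Change: 3.2567 − 2.7139 = 0.5428.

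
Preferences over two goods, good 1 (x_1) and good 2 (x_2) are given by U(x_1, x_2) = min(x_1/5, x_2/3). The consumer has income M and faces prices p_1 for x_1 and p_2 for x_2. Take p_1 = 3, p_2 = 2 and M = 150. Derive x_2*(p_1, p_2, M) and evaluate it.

Leontief preferences: the optimum is at the kink where x_1/5 = x_2/3, i.e. x_2 = (3/5)·x_1.
Budget: p_1·x_1 + p_2·(3/5)·x_1 = M, so (5·p_1 + 3·p_2)·x_1 = 5·M.
Demand: x_1*(p_1,p_2,M) = 5·M/(5·p_1 + 3·p_2), x_2* = 3·M/(5·p_1 + 3·p_2).
Here 5·3 + 3·2 = 21, giving x_2* = 21.4286.

x_2* = 21.4286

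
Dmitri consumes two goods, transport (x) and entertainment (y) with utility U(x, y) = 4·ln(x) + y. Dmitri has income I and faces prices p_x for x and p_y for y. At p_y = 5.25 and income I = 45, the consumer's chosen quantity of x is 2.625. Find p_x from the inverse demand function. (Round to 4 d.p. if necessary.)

Set MRS = p_x/p_y: (4/x)/1 = p_x/p_y.
So x*(p_x,p_y) = 4·p_y/p_x, independent of income; and y* = (I − 4·p_y)/p_y.
Set x* = 2.625 in the demand function and solve for p_x: p_x = 8.

p_x = 8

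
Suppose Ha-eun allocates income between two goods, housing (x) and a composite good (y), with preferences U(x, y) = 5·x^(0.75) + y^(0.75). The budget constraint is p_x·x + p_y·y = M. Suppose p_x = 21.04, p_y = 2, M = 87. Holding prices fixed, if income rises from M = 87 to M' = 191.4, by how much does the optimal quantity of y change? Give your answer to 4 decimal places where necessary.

Δy* = 33.9661

MRS = MU_x/MU_y = 5·(y/x)^(0.25). Set equal to p_x/p_y.
Hence y/x = ((1/5)·p_x/p_y)^(1/(0.25)), i.e. raised to the 4 power.
Substitute y = (y/x)·x into the budget: x* = M/(p_x + p_y·(y/x)).
Numerically y/x = 19.5967, so x* = 87/(21.04 + 2·19.5967) = 1.4444 and y* = 19.5967·1.4444 = 28.3051.
At M' = 191.4: y* = 62.2712. Change: 62.2712 − 28.3051 = 33.9661.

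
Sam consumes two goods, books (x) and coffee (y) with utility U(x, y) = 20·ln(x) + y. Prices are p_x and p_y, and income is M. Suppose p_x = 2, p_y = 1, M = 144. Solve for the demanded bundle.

MU_x = 20/x, MU_y = 1. Tangency: 20/x = p_x/p_y.
So x*(p_x,p_y) = 20·p_y/p_x, independent of income; and y* = (M − 20·p_y)/p_y.
At the given prices: x* = 20·1/2 = 10, and y* = 124.

x* = 10, y* = 124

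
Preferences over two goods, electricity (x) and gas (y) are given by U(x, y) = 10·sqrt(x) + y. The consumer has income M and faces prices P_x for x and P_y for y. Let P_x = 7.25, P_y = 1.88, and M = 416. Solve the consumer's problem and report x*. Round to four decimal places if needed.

Thus x* = (5·P_y/P_x)² — independent of M — with the rest of income spent on y.
Plugging in: x* = (5·1.88/7.25)² = 1.681.

x* = 1.681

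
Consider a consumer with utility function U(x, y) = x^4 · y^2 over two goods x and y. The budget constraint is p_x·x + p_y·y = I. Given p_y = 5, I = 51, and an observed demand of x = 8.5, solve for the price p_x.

The MRS is 2·y/x. Set MRS = p_x/p_y.
Rearranging, p_y·y = (1/2)·p_x·x. Substituting into the budget gives p_x·x·(1 + (1/2)) = I.
Demand: x*(p_x,p_y,I) = 2/3·I/p_x and y* = 1/3·I/p_y.
Set x* = 8.5 in the demand function and solve for p_x: p_x = 4.

p_x = 4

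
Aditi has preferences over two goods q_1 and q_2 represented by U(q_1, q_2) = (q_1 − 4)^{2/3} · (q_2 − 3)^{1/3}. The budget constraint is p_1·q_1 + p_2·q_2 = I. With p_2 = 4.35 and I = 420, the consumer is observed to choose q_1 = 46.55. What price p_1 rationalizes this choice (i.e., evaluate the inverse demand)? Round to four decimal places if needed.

MRS = 2·(q_2−3)/(q_1−4). Tangency with p_1/p_2 gives q_2−3 = (1/2)·(p_1/p_2)·(q_1−4).
Substituting into the budget: q_1* = 4 + 2/3·(I − 4·p_1 − 3·p_2)/p_1, and q_2* = 3 + 1/3·(…)/p_2.
Set q_1* = 46.55 in the demand function and solve for p_1: p_1 = 6.

p_1 = 6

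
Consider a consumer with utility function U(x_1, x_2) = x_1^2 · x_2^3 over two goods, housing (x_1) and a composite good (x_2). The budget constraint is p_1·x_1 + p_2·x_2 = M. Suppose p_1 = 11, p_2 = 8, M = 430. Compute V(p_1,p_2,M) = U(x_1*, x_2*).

V = 8200884.2169

The MRS is (2/3)·x_2/x_1. Set MRS = p_1/p_2.
So 2·p_2·x_2 = 3·p_1·x_1; combined with the budget, a share 0.4 of income goes to x_1.
Demand: x_1*(p_1,p_2,M) = 0.4·M/p_1 and x_2* = 0.6·M/p_2.
At p_1=11, p_2=8, M=430: x_1* = 0.4·430/11 = 15.6364, x_2* = 32.25.
Utility at the optimum: U(15.6364, 32.25) = 8200884.2169.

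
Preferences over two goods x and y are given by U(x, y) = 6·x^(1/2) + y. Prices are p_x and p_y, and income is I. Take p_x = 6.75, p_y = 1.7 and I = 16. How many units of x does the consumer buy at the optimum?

x* = 0.5709

Utility is quasi-linear in y; the FOC for x is 3/√x = p_x/p_y.
Solve: √x = 3·p_y/p_x, so x*(p_x,p_y) = (3·p_y/p_x)², and y* = (I − p_x·x*)/p_y.
Plugging in: x* = (3·1.7/6.75)² = 0.5709.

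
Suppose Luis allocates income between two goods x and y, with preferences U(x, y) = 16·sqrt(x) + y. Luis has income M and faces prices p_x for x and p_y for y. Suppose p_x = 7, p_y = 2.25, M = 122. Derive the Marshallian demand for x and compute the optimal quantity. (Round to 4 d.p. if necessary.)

MU_x = 8/√x, MU_y = 1. Tangency: 8/√x = p_x/p_y.
Solve: √x = 8·p_y/p_x, so x*(p_x,p_y) = (8·p_y/p_x)², and y* = (M − p_x·x*)/p_y.
Plugging in: x* = (8·2.25/7)² = 6.6122.

x* = 6.6122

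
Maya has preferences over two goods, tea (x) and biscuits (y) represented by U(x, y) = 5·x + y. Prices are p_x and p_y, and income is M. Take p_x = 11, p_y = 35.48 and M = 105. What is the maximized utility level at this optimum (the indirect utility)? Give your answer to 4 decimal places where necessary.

Numerically: x* = 9.5455, y* = 0.
Utility at the optimum: U(9.5455, 0) = 47.7273.

V = 47.7273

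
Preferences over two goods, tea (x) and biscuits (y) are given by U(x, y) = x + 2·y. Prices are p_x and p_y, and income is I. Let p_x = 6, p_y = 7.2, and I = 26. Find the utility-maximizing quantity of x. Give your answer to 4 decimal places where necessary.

x* = 0

Linear utility — the consumer picks whichever good has higher MU/price: 1/6 = 0.1667 vs 2/7.2 = 0.2778.
y gives more utility per dollar, so spend all income on y: y* = I/p_y, x* = 0.
Numerically: x* = 0, y* = 3.6111.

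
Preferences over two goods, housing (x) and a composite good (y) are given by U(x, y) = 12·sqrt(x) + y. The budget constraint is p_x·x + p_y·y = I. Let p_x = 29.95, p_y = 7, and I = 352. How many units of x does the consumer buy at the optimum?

Set MRS = p_x/p_y: 6·x^(−1/2) = p_x/p_y.
Solve: √x = 6·p_y/p_x, so x*(p_x,p_y) = (6·p_y/p_x)², and y* = (I − p_x·x*)/p_y.
Plugging in: x* = (6·7/29.95)² = 1.9665.

x* = 1.9665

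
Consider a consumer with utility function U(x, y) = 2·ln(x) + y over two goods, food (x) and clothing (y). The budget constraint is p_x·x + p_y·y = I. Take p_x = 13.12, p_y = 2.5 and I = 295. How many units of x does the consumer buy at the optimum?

x* = 0.3811

MU_x = 2/x, MU_y = 1. Tangency: 2/x = p_x/p_y.
So x*(p_x,p_y) = 2·p_y/p_x, independent of income; and y* = (I − 2·p_y)/p_y.
At the given prices: x* = 2·2.5/13.12 = 0.3811.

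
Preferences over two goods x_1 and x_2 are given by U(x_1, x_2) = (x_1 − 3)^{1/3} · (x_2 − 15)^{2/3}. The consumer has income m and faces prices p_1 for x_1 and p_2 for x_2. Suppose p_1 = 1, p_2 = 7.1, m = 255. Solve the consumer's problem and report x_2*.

Substituting into the budget: x_1* = 3 + 1/3·(m − 3·p_1 − 15·p_2)/p_1, and x_2* = 15 + 2/3·(…)/p_2.
Discretionary income = 255 − 3·1 − 15·7.1 = 145.5; x_2* = 15 + 2/3·145.5/7.1 = 28.662.

x_2* = 28.662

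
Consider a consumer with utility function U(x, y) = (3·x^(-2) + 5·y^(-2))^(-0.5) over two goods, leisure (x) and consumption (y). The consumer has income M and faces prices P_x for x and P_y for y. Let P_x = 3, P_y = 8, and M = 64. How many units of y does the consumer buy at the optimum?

MRS = MU_x/MU_y = (3/5)·(y/x)^(3). Set equal to P_x/P_y.
Hence y/x = ((5/3)·P_x/P_y)^(1/(3)), i.e. raised to the 1/3 power.
Substitute y = (y/x)·x into the budget: x* = M/(P_x + P_y·(y/x)).
Numerically y/x = 0.854988, so x* = 64/(3 + 8·0.854988) = 6.5041 and y* = 0.854988·6.5041 = 5.561.

y* = 5.561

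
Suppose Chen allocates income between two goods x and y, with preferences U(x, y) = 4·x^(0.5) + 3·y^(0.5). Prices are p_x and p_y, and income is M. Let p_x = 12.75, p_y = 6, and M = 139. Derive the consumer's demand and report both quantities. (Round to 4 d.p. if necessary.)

From the CES first-order condition, (4/3)·(y/x)^(0.5) = p_x/p_y.
Hence y/x = ((3/4)·p_x/p_y)^(1/(0.5)), i.e. raised to the 2 power.
Substitute y = (y/x)·x into the budget: x* = M/(p_x + p_y·(y/x)).
Numerically y/x = 2.540039, so x* = 139/(12.75 + 6·2.540039) = 4.966 and y* = 2.540039·4.966 = 12.6139.

x* = 4.966, y* = 12.6139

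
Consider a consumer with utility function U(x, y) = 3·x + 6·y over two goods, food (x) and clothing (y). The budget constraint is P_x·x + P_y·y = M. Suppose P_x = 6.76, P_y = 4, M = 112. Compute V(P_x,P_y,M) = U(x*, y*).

V = 168

Linear utility — the consumer picks whichever good has higher MU/price: 3/6.76 = 0.4438 vs 6/4 = 1.5.
y gives more utility per dollar, so spend all income on y: y* = M/P_y, x* = 0.
Numerically: x* = 0, y* = 28.
Utility at the optimum: U(0, 28) = 168.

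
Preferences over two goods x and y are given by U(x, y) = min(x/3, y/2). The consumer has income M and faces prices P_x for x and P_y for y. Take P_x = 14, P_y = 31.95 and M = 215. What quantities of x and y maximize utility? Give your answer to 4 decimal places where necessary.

With perfect complements, no substitution: consume in ratio x:y = 3:2.
Budget: P_x·x + P_y·(2/3)·x = M, so (3·P_x + 2·P_y)·x = 3·M.
Demand: x*(P_x,P_y,M) = 3·M/(3·P_x + 2·P_y), y* = 2·M/(3·P_x + 2·P_y).
Here 3·14 + 2·31.95 = 105.9, giving x* = 6.0907 and y* = 4.0604.

x* = 6.0907, y* = 4.0604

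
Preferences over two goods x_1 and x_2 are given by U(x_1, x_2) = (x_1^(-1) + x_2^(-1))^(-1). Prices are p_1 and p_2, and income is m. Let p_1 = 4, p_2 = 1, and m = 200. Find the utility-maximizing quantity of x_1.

x_1* = 33.3333

From the CES first-order condition, (x_2/x_1)^(2) = p_1/p_2.
Solve for the ratio: x_2/x_1 = [p_1/p_2]^(0.5).
Substitute x_2 = (x_2/x_1)·x_1 into the budget: x_1* = m/(p_1 + p_2·(x_2/x_1)).
Numerically x_2/x_1 = 2, so x_1* = 200/(4 + 1·2) = 33.3333.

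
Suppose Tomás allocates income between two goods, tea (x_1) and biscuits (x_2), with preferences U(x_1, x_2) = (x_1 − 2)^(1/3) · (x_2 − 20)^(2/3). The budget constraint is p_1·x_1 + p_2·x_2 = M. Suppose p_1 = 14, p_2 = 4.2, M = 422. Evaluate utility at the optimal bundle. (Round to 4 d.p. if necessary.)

Substituting into the budget: x_1* = 2 + 1/3·(M − 2·p_1 − 20·p_2)/p_1, and x_2* = 20 + 2/3·(…)/p_2.
Discretionary income = 422 − 2·14 − 20·4.2 = 310; x_1* = 2 + 1/3·310/14 = 9.381; x_2* = 20 + 2/3·310/4.2 = 69.2063.
Utility at the optimum: U(9.381, 69.2063) = 26.1448.

V = 26.1448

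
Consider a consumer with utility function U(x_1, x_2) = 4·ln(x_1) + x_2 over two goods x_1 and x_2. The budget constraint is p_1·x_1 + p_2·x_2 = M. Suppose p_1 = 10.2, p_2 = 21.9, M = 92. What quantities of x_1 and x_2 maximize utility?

MU_x_1 = 4/x_1, MU_x_2 = 1. Tangency: 4/x_1 = p_1/p_2.
So x_1*(p_1,p_2) = 4·p_2/p_1, independent of income; and x_2* = (M − 4·p_2)/p_2.
At the given prices: x_1* = 4·21.9/10.2 = 8.5882, and x_2* = 0.2009.

x_1* = 8.5882, x_2* = 0.2009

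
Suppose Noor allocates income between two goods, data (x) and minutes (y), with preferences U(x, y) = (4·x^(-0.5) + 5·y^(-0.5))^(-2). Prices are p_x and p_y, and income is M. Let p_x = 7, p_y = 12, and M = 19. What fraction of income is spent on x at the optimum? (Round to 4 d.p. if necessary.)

share on x = 0.4186

MU_x ∝ 4·x^(-1.5), MU_y ∝ 5·y^(-1.5), so MRS = (4/5)·(y/x)^(1.5) = p_x/p_y.
Hence y/x = ((5/4)·p_x/p_y)^(1/(1.5)), i.e. raised to the 2/3 power.
Substitute y = (y/x)·x into the budget: x* = M/(p_x + p_y·(y/x)).
Numerically y/x = 0.810123, so x* = 19/(7 + 12·0.810123) = 1.1363 and y* = 0.810123·1.1363 = 0.9205.
Expenditure on x: 7·1.1363 = 7.9538; share = 0.4186.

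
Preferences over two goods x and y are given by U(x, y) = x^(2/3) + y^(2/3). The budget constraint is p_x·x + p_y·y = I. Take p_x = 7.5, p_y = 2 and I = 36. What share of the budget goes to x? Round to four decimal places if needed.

From the CES first-order condition, (y/x)^(1/3) = p_x/p_y.
Solve for the ratio: y/x = [p_x/p_y]^(3).
Substitute y = (y/x)·x into the budget: x* = I/(p_x + p_y·(y/x)).
Numerically y/x = 52.734375, so x* = 36/(7.5 + 2·52.734375) = 0.3187 and y* = 52.734375·0.3187 = 16.805.
Expenditure on x: 7.5·0.3187 = 2.39; share = 0.0664.

share on x = 0.0664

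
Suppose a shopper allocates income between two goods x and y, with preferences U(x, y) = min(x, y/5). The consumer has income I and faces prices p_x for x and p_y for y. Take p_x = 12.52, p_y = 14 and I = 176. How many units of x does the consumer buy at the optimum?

x* = 2.1328

Demand: x*(p_x,p_y,I) = I/(p_x + 5·p_y), y* = 5·I/(p_x + 5·p_y).
Here 12.52 + 5·14 = 82.52, giving x* = 2.1328.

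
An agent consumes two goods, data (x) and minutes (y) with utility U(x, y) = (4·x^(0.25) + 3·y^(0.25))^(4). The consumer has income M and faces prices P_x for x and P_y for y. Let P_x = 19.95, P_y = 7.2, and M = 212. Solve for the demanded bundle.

MRS = MU_x/MU_y = (4/3)·(y/x)^(0.75). Set equal to P_x/P_y.
Solve for the ratio: y/x = [(3/4)·P_x/P_y]^(4/3).
Substitute y = (y/x)·x into the budget: x* = M/(P_x + P_y·(y/x)).
Numerically y/x = 2.651931, so x* = 212/(19.95 + 7.2·2.651931) = 5.4298 and y* = 2.651931·5.4298 = 14.3994.

x* = 5.4298, y* = 14.3994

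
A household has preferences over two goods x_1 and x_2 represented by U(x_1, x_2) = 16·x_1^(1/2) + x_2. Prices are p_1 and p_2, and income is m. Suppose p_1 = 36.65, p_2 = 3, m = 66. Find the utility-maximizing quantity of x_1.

x_1* = 0.4288

Thus x_1* = (8·p_2/p_1)² — independent of m — with the rest of income spent on x_2.
Plugging in: x_1* = (8·3/36.65)² = 0.4288.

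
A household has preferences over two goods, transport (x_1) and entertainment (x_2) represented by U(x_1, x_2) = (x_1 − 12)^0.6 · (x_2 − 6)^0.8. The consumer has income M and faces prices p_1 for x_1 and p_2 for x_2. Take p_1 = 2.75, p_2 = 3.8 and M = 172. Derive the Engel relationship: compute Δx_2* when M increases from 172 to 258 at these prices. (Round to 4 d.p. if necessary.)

Δx_2* = 12.9323

This is Cobb-Douglas in (x_1−12, x_2−6): tangency gives 0.6·p_2·(x_2−6) = 0.8·p_1·(x_1−12).
After buying the subsistence bundle (12, 6), a share 3/7 of the remaining income goes to x_1: x_1* = 12 + 3/7·(M − 12p_1 − 6p_2)/p_1.
Discretionary income = 172 − 12·2.75 − 6·3.8 = 116.2; x_2* = 6 + 4/7·116.2/3.8 = 23.4737.
At M' = 258: x_2* = 36.406. Change: 36.406 − 23.4737 = 12.9323.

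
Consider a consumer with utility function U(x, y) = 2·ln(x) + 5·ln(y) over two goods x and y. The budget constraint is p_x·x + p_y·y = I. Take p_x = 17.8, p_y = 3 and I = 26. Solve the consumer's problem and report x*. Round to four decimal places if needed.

x* = 0.4173

Tangency: MRS = (2/5)·y/x = p_x/p_y.
So 2·p_y·y = 5·p_x·x; combined with the budget, a share 2/7 of income goes to x.
Demand: x*(p_x,p_y,I) = 2/7·I/p_x and y* = 5/7·I/p_y.
At p_x=17.8, p_y=3, I=26: x* = 2/7·26/17.8 = 0.4173.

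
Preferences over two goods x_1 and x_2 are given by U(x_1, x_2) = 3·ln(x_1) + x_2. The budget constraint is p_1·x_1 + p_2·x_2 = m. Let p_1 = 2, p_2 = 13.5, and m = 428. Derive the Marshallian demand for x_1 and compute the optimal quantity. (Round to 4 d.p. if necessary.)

MU_x_1 = 3/x_1, MU_x_2 = 1. Tangency: 3/x_1 = p_1/p_2.
So x_1*(p_1,p_2) = 3·p_2/p_1, independent of income; and x_2* = (m − 3·p_2)/p_2.
At the given prices: x_1* = 3·13.5/2 = 20.25.

x_1* = 20.25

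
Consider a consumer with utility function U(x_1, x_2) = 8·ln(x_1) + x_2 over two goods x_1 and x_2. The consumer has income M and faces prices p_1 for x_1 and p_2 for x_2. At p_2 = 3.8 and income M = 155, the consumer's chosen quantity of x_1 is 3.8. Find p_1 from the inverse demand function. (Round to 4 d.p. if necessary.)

Set MRS = p_1/p_2: (8/x_1)/1 = p_1/p_2.
So x_1*(p_1,p_2) = 8·p_2/p_1, independent of income; and x_2* = (M − 8·p_2)/p_2.
Set x_1* = 3.8 in the demand function and solve for p_1: p_1 = 8.

p_1 = 8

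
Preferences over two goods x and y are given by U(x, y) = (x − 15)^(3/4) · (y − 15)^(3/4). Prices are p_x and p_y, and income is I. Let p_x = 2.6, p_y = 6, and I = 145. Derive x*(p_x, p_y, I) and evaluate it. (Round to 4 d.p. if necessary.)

x* = 18.0769

Let x' = x−15, y' = y−15. MRS = y'/x' = p_x/p_y.
Substituting into the budget: x* = 15 + 0.5·(I − 15·p_x − 15·p_y)/p_x, and y* = 15 + 0.5·(…)/p_y.
Discretionary income = 145 − 15·2.6 − 15·6 = 16; x* = 15 + 0.5·16/2.6 = 18.0769.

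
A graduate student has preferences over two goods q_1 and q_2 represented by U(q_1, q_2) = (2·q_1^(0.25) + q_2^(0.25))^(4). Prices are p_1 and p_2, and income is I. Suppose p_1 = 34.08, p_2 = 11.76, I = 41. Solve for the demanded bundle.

MRS = MU_q_1/MU_q_2 = 2·(q_2/q_1)^(0.75). Set equal to p_1/p_2.
Solve for the ratio: q_2/q_1 = [(1/2)·p_1/p_2]^(4/3).
Substitute q_2 = (q_2/q_1)·q_1 into the budget: q_1* = I/(p_1 + p_2·(q_2/q_1)).
Numerically q_2/q_1 = 1.639644, so q_1* = 41/(34.08 + 11.76·1.639644) = 0.7683 and q_2* = 1.639644·0.7683 = 1.2598.

q_1* = 0.7683, q_2* = 1.2598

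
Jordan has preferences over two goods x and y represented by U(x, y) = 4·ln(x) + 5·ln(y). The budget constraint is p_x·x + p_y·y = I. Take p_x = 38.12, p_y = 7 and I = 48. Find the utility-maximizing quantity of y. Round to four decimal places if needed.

Tangency: MRS = (4/5)·y/x = p_x/p_y.
Rearranging, p_y·y = (5/4)·p_x·x. Substituting into the budget gives p_x·x·(1 + (5/4)) = I.
Demand: x*(p_x,p_y,I) = 4/9·I/p_x and y* = 5/9·I/p_y.
At p_x=38.12, p_y=7, I=48: y* = 5/9·48/7 = 3.8095.

y* = 3.8095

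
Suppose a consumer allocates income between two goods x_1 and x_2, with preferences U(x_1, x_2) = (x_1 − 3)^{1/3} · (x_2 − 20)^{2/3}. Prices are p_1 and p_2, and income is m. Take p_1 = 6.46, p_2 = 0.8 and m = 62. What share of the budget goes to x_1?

share on x_1 = 0.4557

MRS = (1/2)·(x_2−20)/(x_1−3). Tangency with p_1/p_2 gives x_2−20 = 2·(p_1/p_2)·(x_1−3).
Substituting into the budget: x_1* = 3 + 1/3·(m − 3·p_1 − 20·p_2)/p_1, and x_2* = 20 + 2/3·(…)/p_2.
Discretionary income = 62 − 3·6.46 − 20·0.8 = 26.62; x_1* = 3 + 1/3·26.62/6.46 = 4.3736; x_2* = 20 + 2/3·26.62/0.8 = 42.1833.
Expenditure on x_1: 6.46·4.3736 = 28.2533; share = 0.4557.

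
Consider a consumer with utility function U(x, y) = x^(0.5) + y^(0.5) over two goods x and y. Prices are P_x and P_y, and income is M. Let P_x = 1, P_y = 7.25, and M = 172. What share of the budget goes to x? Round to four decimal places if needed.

share on x = 0.8788

With the ratio pinned down, the budget gives x* = M/(P_x + P_y·(y/x)) and y* = (y/x)·x*.
Numerically y/x = 0.019025, so x* = 172/(1 + 7.25·0.019025) = 151.1515 and y* = 0.019025·151.1515 = 2.8757.
Expenditure on x: 1·151.1515 = 151.1515; share = 0.8788.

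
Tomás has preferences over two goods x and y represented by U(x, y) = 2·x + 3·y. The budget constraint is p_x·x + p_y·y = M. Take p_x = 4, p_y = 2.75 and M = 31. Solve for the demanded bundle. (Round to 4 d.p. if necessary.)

x* = 0, y* = 11.2727

Perfect substitutes: compare marginal utility per dollar. 2/p_x vs 3/p_y → 0.5 vs 1.0909.
y gives more utility per dollar, so spend all income on y: y* = M/p_y, x* = 0.
Numerically: x* = 0, y* = 11.2727.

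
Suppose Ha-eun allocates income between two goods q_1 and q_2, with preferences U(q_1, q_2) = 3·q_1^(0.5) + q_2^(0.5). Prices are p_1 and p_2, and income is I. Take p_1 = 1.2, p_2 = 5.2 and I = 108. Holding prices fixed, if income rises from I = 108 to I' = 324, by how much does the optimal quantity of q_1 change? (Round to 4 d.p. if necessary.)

MU_q_1 ∝ 3·q_1^(-0.5), MU_q_2 ∝ q_2^(-0.5), so MRS = 3·(q_2/q_1)^(0.5) = p_1/p_2.
Solve for the ratio: q_2/q_1 = [(1/3)·p_1/p_2]^(2).
Substitute q_2 = (q_2/q_1)·q_1 into the budget: q_1* = I/(p_1 + p_2·(q_2/q_1)).
Numerically q_2/q_1 = 0.005917, so q_1* = 108/(1.2 + 5.2·0.005917) = 87.75.
At I' = 324: q_1* = 263.25. Change: 263.25 − 87.75 = 175.5.

Δq_1* = 175.5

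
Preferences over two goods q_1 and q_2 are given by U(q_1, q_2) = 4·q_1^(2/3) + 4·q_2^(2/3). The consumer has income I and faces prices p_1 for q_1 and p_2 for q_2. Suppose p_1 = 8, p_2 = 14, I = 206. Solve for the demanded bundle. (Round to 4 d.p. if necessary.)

q_1* = 19.4115, q_2* = 3.622

MRS = MU_q_1/MU_q_2 = (q_2/q_1)^(1/3). Set equal to p_1/p_2.
Solve for the ratio: q_2/q_1 = [p_1/p_2]^(3).
Substitute q_2 = (q_2/q_1)·q_1 into the budget: q_1* = I/(p_1 + p_2·(q_2/q_1)).
Numerically q_2/q_1 = 0.186589, so q_1* = 206/(8 + 14·0.186589) = 19.4115 and q_2* = 0.186589·19.4115 = 3.622.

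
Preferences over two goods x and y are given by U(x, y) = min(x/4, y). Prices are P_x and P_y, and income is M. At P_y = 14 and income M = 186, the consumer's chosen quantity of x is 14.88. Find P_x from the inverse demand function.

Leontief preferences: the optimum is at the kink where x/4 = y/1, i.e. y = (1/4)·x.
Budget: P_x·x + P_y·(1/4)·x = M, so (4·P_x + P_y)·x = 4·M.
Demand: x*(P_x,P_y,M) = 4·M/(4·P_x + P_y), y* = M/(4·P_x + P_y).
Set x* = 14.88 in the demand function and solve for P_x: P_x = 9.

P_x = 9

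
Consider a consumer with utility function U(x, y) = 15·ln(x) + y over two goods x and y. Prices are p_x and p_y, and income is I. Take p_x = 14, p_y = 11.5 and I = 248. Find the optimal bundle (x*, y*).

MU_x = 15/x, MU_y = 1. Tangency: 15/x = p_x/p_y.
So x*(p_x,p_y) = 15·p_y/p_x, independent of income; and y* = (I − 15·p_y)/p_y.
At the given prices: x* = 15·11.5/14 = 12.3214, and y* = 6.5652.

x* = 12.3214, y* = 6.5652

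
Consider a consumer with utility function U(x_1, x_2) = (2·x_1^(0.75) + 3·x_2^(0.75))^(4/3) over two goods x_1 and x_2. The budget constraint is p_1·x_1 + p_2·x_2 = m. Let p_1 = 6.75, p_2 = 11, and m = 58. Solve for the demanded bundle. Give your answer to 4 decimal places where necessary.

x_1* = 3.9602, x_2* = 2.8426

MRS = MU_x_1/MU_x_2 = (2/3)·(x_2/x_1)^(0.25). Set equal to p_1/p_2.
Hence x_2/x_1 = ((3/2)·p_1/p_2)^(1/(0.25)), i.e. raised to the 4 power.
With the ratio pinned down, the budget gives x_1* = m/(p_1 + p_2·(x_2/x_1)) and x_2* = (x_2/x_1)·x_1*.
Numerically x_2/x_1 = 0.71781, so x_1* = 58/(6.75 + 11·0.71781) = 3.9602 and x_2* = 0.71781·3.9602 = 2.8426.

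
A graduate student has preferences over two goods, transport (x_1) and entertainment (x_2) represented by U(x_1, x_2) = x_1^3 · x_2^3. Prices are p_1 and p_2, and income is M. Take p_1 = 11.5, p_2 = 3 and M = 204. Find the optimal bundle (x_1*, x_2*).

x_1* = 8.8696, x_2* = 34

The MRS is x_2/x_1. Set MRS = p_1/p_2.
Rearranging, p_2·x_2 = p_1·x_1. Substituting into the budget gives p_1·x_1·(1 + 1) = M.
Demand: x_1*(p_1,p_2,M) = 0.5·M/p_1 and x_2* = 0.5·M/p_2.
At p_1=11.5, p_2=3, M=204: x_1* = 0.5·204/11.5 = 8.8696, x_2* = 34.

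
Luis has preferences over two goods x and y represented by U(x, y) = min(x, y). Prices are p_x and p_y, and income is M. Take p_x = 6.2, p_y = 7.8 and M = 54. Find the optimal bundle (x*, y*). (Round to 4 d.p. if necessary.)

With perfect complements, no substitution: consume in ratio x:y = 1:1.
Budget: p_x·x + p_y·x = M, so (p_x + p_y)·x = M.
Demand: x*(p_x,p_y,M) = M/(p_x + p_y), y* = M/(p_x + p_y).
Here 6.2 + 7.8 = 14, giving x* = 3.8571 and y* = 3.8571.

x* = 3.8571, y* = 3.8571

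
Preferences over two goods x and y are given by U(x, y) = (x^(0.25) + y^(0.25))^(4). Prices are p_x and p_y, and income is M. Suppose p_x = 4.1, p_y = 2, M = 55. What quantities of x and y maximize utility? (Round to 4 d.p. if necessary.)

x* = 5.9087, y* = 15.3872

From the CES first-order condition, (y/x)^(0.75) = p_x/p_y.
Solve for the ratio: y/x = [p_x/p_y]^(4/3).
Substitute y = (y/x)·x into the budget: x* = M/(p_x + p_y·(y/x)).
Numerically y/x = 2.604185, so x* = 55/(4.1 + 2·2.604185) = 5.9087 and y* = 2.604185·5.9087 = 15.3872.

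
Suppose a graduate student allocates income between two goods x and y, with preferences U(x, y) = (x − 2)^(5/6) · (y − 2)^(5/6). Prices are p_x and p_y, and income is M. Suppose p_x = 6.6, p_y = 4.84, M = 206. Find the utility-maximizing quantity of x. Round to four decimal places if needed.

MRS = (y−2)/(x−2). Tangency with p_x/p_y gives y−2 = (p_x/p_y)·(x−2).
Substituting into the budget: x* = 2 + 0.5·(M − 2·p_x − 2·p_y)/p_x, and y* = 2 + 0.5·(…)/p_y.
Discretionary income = 206 − 2·6.6 − 2·4.84 = 183.12; x* = 2 + 0.5·183.12/6.6 = 15.8727.

x* = 15.8727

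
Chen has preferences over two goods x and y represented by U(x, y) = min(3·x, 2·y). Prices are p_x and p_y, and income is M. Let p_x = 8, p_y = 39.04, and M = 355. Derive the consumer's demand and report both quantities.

x* = 5.3335, y* = 8.0003

Leontief preferences: the optimum is at the kink where x/2 = y/3, i.e. y = (3/2)·x.
Budget: p_x·x + p_y·(3/2)·x = M, so (2·p_x + 3·p_y)·x = 2·M.
Demand: x*(p_x,p_y,M) = 2·M/(2·p_x + 3·p_y), y* = 3·M/(2·p_x + 3·p_y).
Here 2·8 + 3·39.04 = 133.12, giving x* = 5.3335 and y* = 8.0003.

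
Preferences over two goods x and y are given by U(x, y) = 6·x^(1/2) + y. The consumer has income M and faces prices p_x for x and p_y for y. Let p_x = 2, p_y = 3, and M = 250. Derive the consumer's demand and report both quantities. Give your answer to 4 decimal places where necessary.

Utility is quasi-linear in y; the FOC for x is 3/√x = p_x/p_y.
Solve: √x = 3·p_y/p_x, so x*(p_x,p_y) = (3·p_y/p_x)², and y* = (M − p_x·x*)/p_y.
Plugging in: x* = (3·3/2)² = 20.25, y* = 69.8333.

x* = 20.25, y* = 69.8333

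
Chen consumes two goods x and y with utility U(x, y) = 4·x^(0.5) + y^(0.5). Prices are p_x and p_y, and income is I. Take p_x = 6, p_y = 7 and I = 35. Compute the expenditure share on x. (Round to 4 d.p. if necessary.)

Substitute y = (y/x)·x into the budget: x* = I/(p_x + p_y·(y/x)).
Numerically y/x = 0.045918, so x* = 35/(6 + 7·0.045918) = 5.5367 and y* = 0.045918·5.5367 = 0.2542.
Expenditure on x: 6·5.5367 = 33.2203; share = 0.9492.

share on x = 0.9492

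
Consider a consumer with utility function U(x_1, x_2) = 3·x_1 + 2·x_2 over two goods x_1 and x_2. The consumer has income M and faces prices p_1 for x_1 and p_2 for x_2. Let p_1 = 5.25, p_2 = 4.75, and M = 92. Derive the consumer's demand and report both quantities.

Perfect substitutes: compare marginal utility per dollar. 3/p_1 vs 2/p_2 → 0.5714 vs 0.4211.
x_1 gives more utility per dollar, so spend all income on x_1: x_1* = M/p_1, x_2* = 0.
Numerically: x_1* = 17.5238, x_2* = 0.

x_1* = 17.5238, x_2* = 0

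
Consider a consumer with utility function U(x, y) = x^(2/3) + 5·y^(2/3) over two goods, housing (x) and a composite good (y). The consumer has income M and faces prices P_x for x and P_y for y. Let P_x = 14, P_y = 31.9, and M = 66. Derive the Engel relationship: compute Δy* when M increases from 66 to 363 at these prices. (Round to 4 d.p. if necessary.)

Δy* = 8.9391

From the CES first-order condition, (1/5)·(y/x)^(1/3) = P_x/P_y.
Solve for the ratio: y/x = [5·P_x/P_y]^(3).
With the ratio pinned down, the budget gives x* = M/(P_x + P_y·(y/x)) and y* = (y/x)·x*.
Numerically y/x = 10.566279, so x* = 66/(14 + 31.9·10.566279) = 0.188 and y* = 10.566279·0.188 = 1.9865.
At M' = 363: y* = 10.9255. Change: 10.9255 − 1.9865 = 8.9391.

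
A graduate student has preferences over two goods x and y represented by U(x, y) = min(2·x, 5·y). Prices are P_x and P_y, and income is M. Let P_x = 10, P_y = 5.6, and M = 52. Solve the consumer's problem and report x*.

x* = 4.2484

With perfect complements, no substitution: consume in ratio x:y = 5:2.
Budget: P_x·x + P_y·(2/5)·x = M, so (5·P_x + 2·P_y)·x = 5·M.
Demand: x*(P_x,P_y,M) = 5·M/(5·P_x + 2·P_y), y* = 2·M/(5·P_x + 2·P_y).
Here 5·10 + 2·5.6 = 61.2, giving x* = 4.2484.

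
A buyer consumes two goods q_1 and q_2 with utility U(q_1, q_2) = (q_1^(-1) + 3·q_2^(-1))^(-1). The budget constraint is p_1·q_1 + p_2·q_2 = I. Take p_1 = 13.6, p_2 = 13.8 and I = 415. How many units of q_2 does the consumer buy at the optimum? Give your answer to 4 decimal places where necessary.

q_2* = 19.1161

From the CES first-order condition, (1/3)·(q_2/q_1)^(2) = p_1/p_2.
Solve for the ratio: q_2/q_1 = [3·p_1/p_2]^(0.5).
With the ratio pinned down, the budget gives q_1* = I/(p_1 + p_2·(q_2/q_1)) and q_2* = (q_2/q_1)·q_1*.
Numerically q_2/q_1 = 1.719454, so q_1* = 415/(13.6 + 13.8·1.719454) = 11.1175 and q_2* = 1.719454·11.1175 = 19.1161.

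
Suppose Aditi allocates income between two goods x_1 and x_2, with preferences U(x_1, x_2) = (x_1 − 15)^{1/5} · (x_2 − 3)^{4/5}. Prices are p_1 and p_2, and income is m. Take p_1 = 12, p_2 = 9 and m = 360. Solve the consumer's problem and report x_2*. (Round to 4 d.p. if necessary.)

x_2* = 16.6

Let x_1' = x_1−15, x_2' = x_2−3. MRS = (1/4)·x_2'/x_1' = p_1/p_2.
Substituting into the budget: x_1* = 15 + 0.2·(m − 15·p_1 − 3·p_2)/p_1, and x_2* = 3 + 0.8·(…)/p_2.
Discretionary income = 360 − 15·12 − 3·9 = 153; x_2* = 3 + 0.8·153/9 = 16.6.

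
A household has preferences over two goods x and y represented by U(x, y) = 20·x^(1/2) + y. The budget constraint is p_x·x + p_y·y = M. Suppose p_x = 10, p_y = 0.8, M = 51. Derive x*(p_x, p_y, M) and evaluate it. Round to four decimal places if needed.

Set MRS = p_x/p_y: 10·x^(−1/2) = p_x/p_y.
Solve: √x = 10·p_y/p_x, so x*(p_x,p_y) = (10·p_y/p_x)², and y* = (M − p_x·x*)/p_y.
Plugging in: x* = (10·0.8/10)² = 0.64.

x* = 0.64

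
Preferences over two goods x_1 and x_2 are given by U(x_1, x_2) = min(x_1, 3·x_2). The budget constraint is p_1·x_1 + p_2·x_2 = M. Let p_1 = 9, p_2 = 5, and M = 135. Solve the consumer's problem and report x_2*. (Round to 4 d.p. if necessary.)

x_2* = 4.2188

With perfect complements, no substitution: consume in ratio x_1:x_2 = 3:1.
Budget: p_1·x_1 + p_2·(1/3)·x_1 = M, so (3·p_1 + p_2)·x_1 = 3·M.
Demand: x_1*(p_1,p_2,M) = 3·M/(3·p_1 + p_2), x_2* = M/(3·p_1 + p_2).
Here 3·9 + 5 = 32, giving x_2* = 4.2188.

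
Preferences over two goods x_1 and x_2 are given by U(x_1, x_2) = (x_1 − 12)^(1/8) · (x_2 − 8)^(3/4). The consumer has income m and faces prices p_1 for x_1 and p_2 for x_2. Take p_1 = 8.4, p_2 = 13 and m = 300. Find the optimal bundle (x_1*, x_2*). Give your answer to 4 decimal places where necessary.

x_1* = 13.619, x_2* = 14.2769

Substituting into the budget: x_1* = 12 + 1/7·(m − 12·p_1 − 8·p_2)/p_1, and x_2* = 8 + 6/7·(…)/p_2.
Discretionary income = 300 − 12·8.4 − 8·13 = 95.2; x_1* = 12 + 1/7·95.2/8.4 = 13.619; x_2* = 8 + 6/7·95.2/13 = 14.2769.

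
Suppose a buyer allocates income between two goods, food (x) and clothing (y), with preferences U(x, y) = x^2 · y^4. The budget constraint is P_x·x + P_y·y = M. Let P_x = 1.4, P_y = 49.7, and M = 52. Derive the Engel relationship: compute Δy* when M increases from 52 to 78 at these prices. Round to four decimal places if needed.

Tangency: MRS = (1/2)·y/x = P_x/P_y.
So 2·P_y·y = 4·P_x·x; combined with the budget, a share 1/3 of income goes to x.
Demand: x*(P_x,P_y,M) = 1/3·M/P_x and y* = 2/3·M/P_y.
At P_x=1.4, P_y=49.7, M=52: y* = 2/3·52/49.7 = 0.6975.
At M' = 78: y* = 1.0463. Change: 1.0463 − 0.6975 = 0.3488.

Δy* = 0.3488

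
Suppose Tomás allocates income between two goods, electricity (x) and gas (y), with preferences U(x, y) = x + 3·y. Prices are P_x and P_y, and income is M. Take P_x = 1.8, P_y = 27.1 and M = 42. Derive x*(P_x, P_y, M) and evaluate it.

Perfect substitutes: compare marginal utility per dollar. 1/P_x vs 3/P_y → 0.5556 vs 0.1107.
x gives more utility per dollar, so spend all income on x: x* = M/P_x, y* = 0.
Numerically: x* = 23.3333, y* = 0.

x* = 23.3333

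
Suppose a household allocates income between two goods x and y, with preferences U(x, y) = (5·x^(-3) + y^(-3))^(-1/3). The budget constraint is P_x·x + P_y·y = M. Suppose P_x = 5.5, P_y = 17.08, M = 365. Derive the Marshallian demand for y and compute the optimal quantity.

Substitute y = (y/x)·x into the budget: x* = M/(P_x + P_y·(y/x)).
Numerically y/x = 0.503763, so x* = 365/(5.5 + 17.08·0.503763) = 25.8787 and y* = 0.503763·25.8787 = 13.0367.

y* = 13.0367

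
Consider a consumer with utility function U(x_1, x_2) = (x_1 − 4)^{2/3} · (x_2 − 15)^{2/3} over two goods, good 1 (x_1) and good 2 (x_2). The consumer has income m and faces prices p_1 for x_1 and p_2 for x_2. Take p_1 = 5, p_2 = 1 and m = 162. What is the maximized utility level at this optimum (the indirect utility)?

V = 86.64

Let x_1' = x_1−4, x_2' = x_2−15. MRS = x_2'/x_1' = p_1/p_2.
Substituting into the budget: x_1* = 4 + 0.5·(m − 4·p_1 − 15·p_2)/p_1, and x_2* = 15 + 0.5·(…)/p_2.
Discretionary income = 162 − 4·5 − 15·1 = 127; x_1* = 4 + 0.5·127/5 = 16.7; x_2* = 15 + 0.5·127/1 = 78.5.
Utility at the optimum: U(16.7, 78.5) = 86.64.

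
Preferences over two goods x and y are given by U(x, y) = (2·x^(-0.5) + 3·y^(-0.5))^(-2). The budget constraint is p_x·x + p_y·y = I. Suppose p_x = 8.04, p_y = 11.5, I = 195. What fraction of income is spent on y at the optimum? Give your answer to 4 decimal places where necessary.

With the ratio pinned down, the budget gives x* = I/(p_x + p_y·(y/x)) and y* = (y/x)·x*.
Numerically y/x = 1.032206, so x* = 195/(8.04 + 11.5·1.032206) = 9.7939 and y* = 1.032206·9.7939 = 10.1093.
Expenditure on y: 11.5·10.1093 = 116.2571; share = 0.5962.

share on y = 0.5962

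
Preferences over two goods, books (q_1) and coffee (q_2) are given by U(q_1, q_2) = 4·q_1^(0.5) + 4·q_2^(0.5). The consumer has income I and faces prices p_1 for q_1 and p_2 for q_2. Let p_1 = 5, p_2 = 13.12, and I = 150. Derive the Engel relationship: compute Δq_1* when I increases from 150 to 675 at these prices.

Δq_1* = 76.0265

From the CES first-order condition, (q_2/q_1)^(0.5) = p_1/p_2.
Hence q_2/q_1 = (p_1/p_2)^(1/(0.5)), i.e. raised to the 2 power.
With the ratio pinned down, the budget gives q_1* = I/(p_1 + p_2·(q_2/q_1)) and q_2* = (q_2/q_1)·q_1*.
Numerically q_2/q_1 = 0.145235, so q_1* = 150/(5 + 13.12·0.145235) = 21.7219.
At I' = 675: q_1* = 97.7483. Change: 97.7483 − 21.7219 = 76.0265.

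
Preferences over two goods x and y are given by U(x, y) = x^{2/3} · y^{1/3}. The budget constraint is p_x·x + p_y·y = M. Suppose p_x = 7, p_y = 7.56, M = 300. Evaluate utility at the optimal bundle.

The MRS is 2·y/x. Set MRS = p_x/p_y.
So 2/3·p_y·y = 1/3·p_x·x; combined with the budget, a share 2/3 of income goes to x.
Demand: x*(p_x,p_y,M) = 2/3·M/p_x and y* = 1/3·M/p_y.
At p_x=7, p_y=7.56, M=300: x* = 2/3·300/7 = 28.5714, y* = 13.2275.
Utility at the optimum: U(28.5714, 13.2275) = 22.1028.

V = 22.1028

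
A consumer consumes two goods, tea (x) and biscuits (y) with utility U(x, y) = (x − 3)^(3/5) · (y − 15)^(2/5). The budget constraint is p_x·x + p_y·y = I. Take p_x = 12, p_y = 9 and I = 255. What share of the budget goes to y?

This is Cobb-Douglas in (x−3, y−15): tangency gives 0.6·p_y·(y−15) = 0.4·p_x·(x−3).
Substituting into the budget: x* = 3 + 0.6·(I − 3·p_x − 15·p_y)/p_x, and y* = 15 + 0.4·(…)/p_y.
Discretionary income = 255 − 3·12 − 15·9 = 84; x* = 3 + 0.6·84/12 = 7.2; y* = 15 + 0.4·84/9 = 18.7333.
Expenditure on y: 9·18.7333 = 168.6; share = 0.6612.

share on y = 0.6612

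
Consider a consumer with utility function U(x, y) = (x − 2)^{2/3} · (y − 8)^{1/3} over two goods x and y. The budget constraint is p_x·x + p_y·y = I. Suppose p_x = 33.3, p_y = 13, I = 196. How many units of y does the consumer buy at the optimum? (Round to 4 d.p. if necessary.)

y* = 8.6513

This is Cobb-Douglas in (x−2, y−8): tangency gives 2/3·p_y·(y−8) = 1/3·p_x·(x−2).
Substituting into the budget: x* = 2 + 2/3·(I − 2·p_x − 8·p_y)/p_x, and y* = 8 + 1/3·(…)/p_y.
Discretionary income = 196 − 2·33.3 − 8·13 = 25.4; y* = 8 + 1/3·25.4/13 = 8.6513.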